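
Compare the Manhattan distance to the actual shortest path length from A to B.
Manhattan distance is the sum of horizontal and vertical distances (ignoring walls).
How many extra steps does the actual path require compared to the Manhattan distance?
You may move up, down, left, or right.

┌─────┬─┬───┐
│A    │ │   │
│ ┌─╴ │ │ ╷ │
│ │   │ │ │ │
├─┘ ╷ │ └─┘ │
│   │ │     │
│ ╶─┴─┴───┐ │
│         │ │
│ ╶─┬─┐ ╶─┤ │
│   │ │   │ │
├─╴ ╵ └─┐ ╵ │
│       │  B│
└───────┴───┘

Manhattan distance: |5 - 0| + |5 - 0| = 10
Actual path length: 14
Extra steps: 14 - 10 = 4

Solution:

┌─────┬─┬───┐
│A → ↓│ │   │
│ ┌─╴ │ │ ╷ │
│ │↓ ↲│ │ │ │
├─┘ ╷ │ └─┘ │
│↓ ↲│ │     │
│ ╶─┴─┴───┐ │
│↳ → → ↓  │ │
│ ╶─┬─┐ ╶─┤ │
│   │ │↳ ↓│ │
├─╴ ╵ └─┐ ╵ │
│       │↳ B│
└───────┴───┘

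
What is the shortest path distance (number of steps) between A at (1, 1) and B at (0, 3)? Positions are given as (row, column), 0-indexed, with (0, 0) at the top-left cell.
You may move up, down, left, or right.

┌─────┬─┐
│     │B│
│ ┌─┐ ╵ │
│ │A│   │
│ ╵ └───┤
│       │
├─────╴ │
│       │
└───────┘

Finding path from (1, 1) to (0, 3):
Path: (1,1) → (2,1) → (2,0) → (1,0) → (0,0) → (0,1) → (0,2) → (1,2) → (1,3) → (0,3)
Distance: 9 steps

Solution:

┌─────┬─┐
│↱ → ↓│B│
│ ┌─┐ ╵ │
│↑│A│↳ ↑│
│ ╵ └───┤
│↑ ↲    │
├─────╴ │
│       │
└───────┘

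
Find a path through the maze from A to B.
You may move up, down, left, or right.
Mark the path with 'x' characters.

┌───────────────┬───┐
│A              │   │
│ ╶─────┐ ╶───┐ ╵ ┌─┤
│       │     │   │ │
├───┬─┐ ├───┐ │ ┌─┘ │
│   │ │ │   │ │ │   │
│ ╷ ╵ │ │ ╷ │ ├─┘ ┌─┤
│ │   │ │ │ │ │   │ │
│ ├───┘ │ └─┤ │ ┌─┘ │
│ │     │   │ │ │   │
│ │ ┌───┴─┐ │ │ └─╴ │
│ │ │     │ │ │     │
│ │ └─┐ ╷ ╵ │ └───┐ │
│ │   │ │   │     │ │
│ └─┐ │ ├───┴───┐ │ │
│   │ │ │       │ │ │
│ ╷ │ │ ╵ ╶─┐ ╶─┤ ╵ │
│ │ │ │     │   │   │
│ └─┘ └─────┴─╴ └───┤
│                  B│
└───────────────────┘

Finding the shortest path through the maze:
Path length: 22 steps
Directions: down → right → right → right → down → down → down → left → left → down → down → right → down → down → down → right → right → right → right → right → right → right

Solution:

┌───────────────┬───┐
│A              │   │
│ ╶─────┐ ╶───┐ ╵ ┌─┤
│x x x x│     │   │ │
├───┬─┐ ├───┐ │ ┌─┘ │
│   │ │x│   │ │ │   │
│ ╷ ╵ │ │ ╷ │ ├─┘ ┌─┤
│ │   │x│ │ │ │   │ │
│ ├───┘ │ └─┤ │ ┌─┘ │
│ │x x x│   │ │ │   │
│ │ ┌───┴─┐ │ │ └─╴ │
│ │x│     │ │ │     │
│ │ └─┐ ╷ ╵ │ └───┐ │
│ │x x│ │   │     │ │
│ └─┐ │ ├───┴───┐ │ │
│   │x│ │       │ │ │
│ ╷ │ │ ╵ ╶─┐ ╶─┤ ╵ │
│ │ │x│     │   │   │
│ └─┘ └─────┴─╴ └───┤
│    x x x x x x x B│
└───────────────────┘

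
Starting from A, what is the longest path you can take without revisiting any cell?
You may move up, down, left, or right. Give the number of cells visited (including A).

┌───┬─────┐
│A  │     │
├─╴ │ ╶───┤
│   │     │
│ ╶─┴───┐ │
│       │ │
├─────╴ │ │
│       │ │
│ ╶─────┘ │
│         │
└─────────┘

Finding longest simple path using DFS:
Start: (0, 0)
Longest path visits 25 cells
Path: A → right → down → left → down → right → right → right → down → left → left → left → down → right → right → right → right → up → up → up → left → left → up → right → right

Solution:

┌───┬─────┐
│A ↓│↱ → B│
├─╴ │ ╶───┤
│↓ ↲│↑ ← ↰│
│ ╶─┴───┐ │
│↳ → → ↓│↑│
├─────╴ │ │
│↓ ← ← ↲│↑│
│ ╶─────┘ │
│↳ → → → ↑│
└─────────┘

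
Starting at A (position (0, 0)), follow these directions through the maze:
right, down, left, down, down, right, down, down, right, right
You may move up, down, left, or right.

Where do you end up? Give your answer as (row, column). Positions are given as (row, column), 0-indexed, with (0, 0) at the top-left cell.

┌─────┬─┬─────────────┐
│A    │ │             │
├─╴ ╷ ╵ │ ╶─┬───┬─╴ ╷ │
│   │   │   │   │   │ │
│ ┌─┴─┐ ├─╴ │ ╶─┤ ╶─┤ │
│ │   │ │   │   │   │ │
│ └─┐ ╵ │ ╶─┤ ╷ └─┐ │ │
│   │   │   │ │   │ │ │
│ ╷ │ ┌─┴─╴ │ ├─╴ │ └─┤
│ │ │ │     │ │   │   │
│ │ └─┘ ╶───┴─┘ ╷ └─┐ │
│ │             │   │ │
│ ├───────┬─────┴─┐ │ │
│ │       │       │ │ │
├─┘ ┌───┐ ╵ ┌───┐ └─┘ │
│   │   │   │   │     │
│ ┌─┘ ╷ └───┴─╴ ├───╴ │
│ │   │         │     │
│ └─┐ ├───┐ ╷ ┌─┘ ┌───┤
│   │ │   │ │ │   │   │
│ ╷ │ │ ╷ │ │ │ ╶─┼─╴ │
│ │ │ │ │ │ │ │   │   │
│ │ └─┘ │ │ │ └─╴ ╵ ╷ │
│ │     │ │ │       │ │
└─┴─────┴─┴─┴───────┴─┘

Following directions step by step:
Start: (0, 0)
  right: (0, 0) → (0, 1)
  down: (0, 1) → (1, 1)
  left: (1, 1) → (1, 0)
  down: (1, 0) → (2, 0)
  down: (2, 0) → (3, 0)
  right: (3, 0) → (3, 1)
  down: (3, 1) → (4, 1)
  down: (4, 1) → (5, 1)
  right: (5, 1) → (5, 2)
  right: (5, 2) → (5, 3)
Final position: (5, 3)

Path taken:

┌─────┬─┬─────────────┐
│A ↓  │ │             │
├─╴ ╷ ╵ │ ╶─┬───┬─╴ ╷ │
│↓ ↲│   │   │   │   │ │
│ ┌─┴─┐ ├─╴ │ ╶─┤ ╶─┤ │
│↓│   │ │   │   │   │ │
│ └─┐ ╵ │ ╶─┤ ╷ └─┐ │ │
│↳ ↓│   │   │ │   │ │ │
│ ╷ │ ┌─┴─╴ │ ├─╴ │ └─┤
│ │↓│ │     │ │   │   │
│ │ └─┘ ╶───┴─┘ ╷ └─┐ │
│ │↳ → B        │   │ │
│ ├───────┬─────┴─┐ │ │
│ │       │       │ │ │
├─┘ ┌───┐ ╵ ┌───┐ └─┘ │
│   │   │   │   │     │
│ ┌─┘ ╷ └───┴─╴ ├───╴ │
│ │   │         │     │
│ └─┐ ├───┐ ╷ ┌─┘ ┌───┤
│   │ │   │ │ │   │   │
│ ╷ │ │ ╷ │ │ │ ╶─┼─╴ │
│ │ │ │ │ │ │ │   │   │
│ │ └─┘ │ │ │ └─╴ ╵ ╷ │
│ │     │ │ │       │ │
└─┴─────┴─┴─┴───────┴─┘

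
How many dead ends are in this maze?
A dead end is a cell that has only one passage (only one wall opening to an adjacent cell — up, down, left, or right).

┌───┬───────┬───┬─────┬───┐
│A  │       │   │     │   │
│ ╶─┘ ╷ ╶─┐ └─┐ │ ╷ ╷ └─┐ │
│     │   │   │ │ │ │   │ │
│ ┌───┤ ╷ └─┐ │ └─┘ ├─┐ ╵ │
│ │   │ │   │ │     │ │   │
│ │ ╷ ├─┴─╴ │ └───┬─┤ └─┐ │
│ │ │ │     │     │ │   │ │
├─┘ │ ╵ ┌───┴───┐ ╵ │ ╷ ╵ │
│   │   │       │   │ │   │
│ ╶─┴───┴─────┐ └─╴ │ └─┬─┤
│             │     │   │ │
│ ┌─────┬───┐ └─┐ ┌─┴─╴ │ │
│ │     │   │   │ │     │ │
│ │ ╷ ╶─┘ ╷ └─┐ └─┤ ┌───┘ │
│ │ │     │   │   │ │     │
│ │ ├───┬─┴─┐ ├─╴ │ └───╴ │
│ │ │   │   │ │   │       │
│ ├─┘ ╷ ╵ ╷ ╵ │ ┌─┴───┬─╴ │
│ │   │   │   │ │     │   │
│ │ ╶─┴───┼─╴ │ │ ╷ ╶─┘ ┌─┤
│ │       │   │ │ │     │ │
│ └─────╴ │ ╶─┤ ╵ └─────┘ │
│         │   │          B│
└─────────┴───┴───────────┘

Checking each cell for number of passages:

Dead ends found at positions:
  (0, 1)
  (0, 6)
  (0, 11)
  (1, 8)
  (2, 3)
  (2, 10)
  (3, 0)
  (3, 9)
  (4, 4)
  (5, 12)
  (6, 3)
  (6, 8)
  (7, 10)
  (8, 1)
  (9, 10)
  (10, 12)
  (11, 6)
Total dead ends: 17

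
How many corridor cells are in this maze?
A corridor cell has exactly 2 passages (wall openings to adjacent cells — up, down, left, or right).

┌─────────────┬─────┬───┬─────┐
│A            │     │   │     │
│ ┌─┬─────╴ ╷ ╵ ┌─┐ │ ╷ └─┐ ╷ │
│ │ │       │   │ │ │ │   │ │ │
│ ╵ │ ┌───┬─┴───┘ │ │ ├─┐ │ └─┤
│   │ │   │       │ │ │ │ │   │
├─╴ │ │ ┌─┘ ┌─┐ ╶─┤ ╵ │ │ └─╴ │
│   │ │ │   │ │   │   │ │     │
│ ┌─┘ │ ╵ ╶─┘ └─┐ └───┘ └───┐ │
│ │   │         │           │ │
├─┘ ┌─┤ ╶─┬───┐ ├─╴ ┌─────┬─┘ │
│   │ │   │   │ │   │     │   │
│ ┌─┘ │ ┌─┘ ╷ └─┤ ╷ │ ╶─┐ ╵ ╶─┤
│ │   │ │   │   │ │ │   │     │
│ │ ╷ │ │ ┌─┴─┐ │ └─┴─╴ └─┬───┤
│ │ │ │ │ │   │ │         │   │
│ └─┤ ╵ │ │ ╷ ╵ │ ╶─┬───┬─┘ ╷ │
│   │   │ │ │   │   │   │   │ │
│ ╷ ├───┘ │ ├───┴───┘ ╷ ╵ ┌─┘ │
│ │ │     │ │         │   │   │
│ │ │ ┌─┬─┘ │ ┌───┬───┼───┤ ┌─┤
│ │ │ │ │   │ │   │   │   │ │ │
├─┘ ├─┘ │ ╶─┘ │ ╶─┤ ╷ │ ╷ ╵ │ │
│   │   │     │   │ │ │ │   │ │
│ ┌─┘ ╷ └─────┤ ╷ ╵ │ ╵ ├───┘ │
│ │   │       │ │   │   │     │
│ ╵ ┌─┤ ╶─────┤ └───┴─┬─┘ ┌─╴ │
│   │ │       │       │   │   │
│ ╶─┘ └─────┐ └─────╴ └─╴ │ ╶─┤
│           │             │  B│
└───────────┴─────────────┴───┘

Counting cells with exactly 2 passages:
Total corridor cells: 173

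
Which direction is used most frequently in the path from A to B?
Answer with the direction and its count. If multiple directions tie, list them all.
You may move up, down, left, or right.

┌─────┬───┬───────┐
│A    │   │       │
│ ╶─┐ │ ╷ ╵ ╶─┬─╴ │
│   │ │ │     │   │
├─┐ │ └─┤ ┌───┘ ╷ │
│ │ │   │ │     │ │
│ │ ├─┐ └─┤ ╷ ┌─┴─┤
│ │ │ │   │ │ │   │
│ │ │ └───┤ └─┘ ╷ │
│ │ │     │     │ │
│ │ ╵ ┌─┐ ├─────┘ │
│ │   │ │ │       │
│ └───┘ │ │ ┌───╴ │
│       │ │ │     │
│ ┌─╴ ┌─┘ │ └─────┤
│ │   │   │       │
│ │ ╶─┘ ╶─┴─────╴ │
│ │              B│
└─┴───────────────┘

Directions: down, right, down, down, down, down, right, up, right, right, down, down, down, left, down, right, right, right, right, right
Counts: {'down': 9, 'right': 9, 'up': 1, 'left': 1}
Most common: down and right (tied at 9 times each)

Solution:

┌─────┬───┬───────┐
│A    │   │       │
│ ╶─┐ │ ╷ ╵ ╶─┬─╴ │
│↳ ↓│ │ │     │   │
├─┐ │ └─┤ ┌───┘ ╷ │
│ │↓│   │ │     │ │
│ │ ├─┐ └─┤ ╷ ┌─┴─┤
│ │↓│ │   │ │ │   │
│ │ │ └───┤ └─┘ ╷ │
│ │↓│↱ → ↓│     │ │
│ │ ╵ ┌─┐ ├─────┘ │
│ │↳ ↑│ │↓│       │
│ └───┘ │ │ ┌───╴ │
│       │↓│ │     │
│ ┌─╴ ┌─┘ │ └─────┤
│ │   │↓ ↲│       │
│ │ ╶─┘ ╶─┴─────╴ │
│ │    ↳ → → → → B│
└─┴───────────────┘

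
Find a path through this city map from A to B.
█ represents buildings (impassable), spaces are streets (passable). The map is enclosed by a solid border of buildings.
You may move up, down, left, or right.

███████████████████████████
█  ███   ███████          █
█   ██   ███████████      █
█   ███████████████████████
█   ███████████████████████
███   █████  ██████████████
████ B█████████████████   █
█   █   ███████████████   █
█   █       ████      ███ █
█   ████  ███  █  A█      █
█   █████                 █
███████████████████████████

Finding the shortest path from A to B:
Movement: cardinal only
Path length: 18 steps
Directions: down → left → left → left → left → left → left → left → left → left → up → up → left → left → up → left → left → up

Solution:

███████████████████████████
█  ███   ███████          █
█   ██   ███████████      █
█   ███████████████████████
█   ███████████████████████
███   █████  ██████████████
████ B█████████████████   █
█   █↑←↰███████████████   █
█   █  ↑←↰  ████      ███ █
█   ████ ↑███  █  A█      █
█   █████↑←←←←←←←←↲       █
███████████████████████████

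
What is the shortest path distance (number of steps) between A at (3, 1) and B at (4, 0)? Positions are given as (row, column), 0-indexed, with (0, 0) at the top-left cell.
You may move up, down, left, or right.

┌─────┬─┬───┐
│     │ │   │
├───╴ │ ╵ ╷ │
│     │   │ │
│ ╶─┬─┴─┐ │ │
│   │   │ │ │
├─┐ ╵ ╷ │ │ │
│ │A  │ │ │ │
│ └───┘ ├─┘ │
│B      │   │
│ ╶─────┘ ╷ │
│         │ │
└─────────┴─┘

Finding path from (3, 1) to (4, 0):
Path: (3,1) → (3,2) → (2,2) → (2,3) → (3,3) → (4,3) → (4,2) → (4,1) → (4,0)
Distance: 8 steps

Solution:

┌─────┬─┬───┐
│     │ │   │
├───╴ │ ╵ ╷ │
│     │   │ │
│ ╶─┬─┴─┐ │ │
│   │↱ ↓│ │ │
├─┐ ╵ ╷ │ │ │
│ │A ↑│↓│ │ │
│ └───┘ ├─┘ │
│B ← ← ↲│   │
│ ╶─────┘ ╷ │
│         │ │
└─────────┴─┘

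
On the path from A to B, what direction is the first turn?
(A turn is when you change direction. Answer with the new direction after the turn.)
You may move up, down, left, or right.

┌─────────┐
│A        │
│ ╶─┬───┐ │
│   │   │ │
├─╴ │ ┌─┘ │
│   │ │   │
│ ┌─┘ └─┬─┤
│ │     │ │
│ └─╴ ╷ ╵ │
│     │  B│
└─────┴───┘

Directions: down, right, down, left, down, down, right, right, up, right, down, right
First turn direction: right

Solution:

┌─────────┐
│A        │
│ ╶─┬───┐ │
│↳ ↓│   │ │
├─╴ │ ┌─┘ │
│↓ ↲│ │   │
│ ┌─┘ └─┬─┤
│↓│  ↱ ↓│ │
│ └─╴ ╷ ╵ │
│↳ → ↑│↳ B│
└─────┴───┘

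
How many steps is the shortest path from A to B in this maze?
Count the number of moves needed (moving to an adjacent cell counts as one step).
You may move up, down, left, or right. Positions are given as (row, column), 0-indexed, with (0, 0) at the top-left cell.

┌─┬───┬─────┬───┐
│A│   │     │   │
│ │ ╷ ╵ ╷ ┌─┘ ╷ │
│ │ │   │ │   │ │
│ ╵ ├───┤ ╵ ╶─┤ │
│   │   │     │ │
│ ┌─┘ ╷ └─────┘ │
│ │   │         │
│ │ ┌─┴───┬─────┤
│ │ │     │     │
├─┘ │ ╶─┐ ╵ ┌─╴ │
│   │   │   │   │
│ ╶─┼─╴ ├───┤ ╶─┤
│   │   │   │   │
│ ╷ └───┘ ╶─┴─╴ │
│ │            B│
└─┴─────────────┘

Using BFS to find shortest path:
Start: (0, 0), End: (7, 7)
Path found:
(0,0) → (1,0) → (2,0) → (2,1) → (1,1) → (0,1) → (0,2) → (1,2) → (1,3) → (0,3) → (0,4) → (1,4) → (2,4) → (2,5) → (1,5) → (1,6) → (0,6) → (0,7) → (1,7) → (2,7) → (3,7) → (3,6) → (3,5) → (3,4) → (3,3) → (2,3) → (2,2) → (3,2) → (3,1) → (4,1) → (5,1) → (5,0) → (6,0) → (6,1) → (7,1) → (7,2) → (7,3) → (7,4) → (7,5) → (7,6) → (7,7)
Number of steps: 40

Solution:

┌─┬───┬─────┬───┐
│A│↱ ↓│↱ ↓  │↱ ↓│
│ │ ╷ ╵ ╷ ┌─┘ ╷ │
│↓│↑│↳ ↑│↓│↱ ↑│↓│
│ ╵ ├───┤ ╵ ╶─┤ │
│↳ ↑│↓ ↰│↳ ↑  │↓│
│ ┌─┘ ╷ └─────┘ │
│ │↓ ↲│↑ ← ← ← ↲│
│ │ ┌─┴───┬─────┤
│ │↓│     │     │
├─┘ │ ╶─┐ ╵ ┌─╴ │
│↓ ↲│   │   │   │
│ ╶─┼─╴ ├───┤ ╶─┤
│↳ ↓│   │   │   │
│ ╷ └───┘ ╶─┴─╴ │
│ │↳ → → → → → B│
└─┴─────────────┘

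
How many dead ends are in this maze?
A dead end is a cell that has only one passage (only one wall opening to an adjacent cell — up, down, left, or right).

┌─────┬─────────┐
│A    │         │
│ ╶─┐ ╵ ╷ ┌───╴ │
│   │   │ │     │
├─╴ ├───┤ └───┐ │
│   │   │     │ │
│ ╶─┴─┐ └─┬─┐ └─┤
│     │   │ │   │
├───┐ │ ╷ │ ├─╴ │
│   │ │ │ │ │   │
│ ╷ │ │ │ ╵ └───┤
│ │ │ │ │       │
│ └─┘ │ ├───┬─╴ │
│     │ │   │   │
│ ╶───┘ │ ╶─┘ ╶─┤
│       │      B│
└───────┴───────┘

Checking each cell for number of passages:

Dead ends found at positions:
  (1, 5)
  (2, 2)
  (2, 7)
  (3, 5)
  (4, 6)
  (5, 1)
  (6, 5)
  (7, 7)
Total dead ends: 8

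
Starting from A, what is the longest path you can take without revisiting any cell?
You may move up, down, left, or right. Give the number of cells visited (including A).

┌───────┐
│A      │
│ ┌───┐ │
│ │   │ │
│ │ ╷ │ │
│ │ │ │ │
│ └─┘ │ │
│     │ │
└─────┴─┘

Finding longest simple path using DFS:
Start: (0, 0)
Longest path visits 10 cells
Path: A → down → down → down → right → right → up → up → left → down

Solution:

┌───────┐
│A      │
│ ┌───┐ │
│↓│↓ ↰│ │
│ │ ╷ │ │
│↓│B│↑│ │
│ └─┘ │ │
│↳ → ↑│ │
└─────┴─┘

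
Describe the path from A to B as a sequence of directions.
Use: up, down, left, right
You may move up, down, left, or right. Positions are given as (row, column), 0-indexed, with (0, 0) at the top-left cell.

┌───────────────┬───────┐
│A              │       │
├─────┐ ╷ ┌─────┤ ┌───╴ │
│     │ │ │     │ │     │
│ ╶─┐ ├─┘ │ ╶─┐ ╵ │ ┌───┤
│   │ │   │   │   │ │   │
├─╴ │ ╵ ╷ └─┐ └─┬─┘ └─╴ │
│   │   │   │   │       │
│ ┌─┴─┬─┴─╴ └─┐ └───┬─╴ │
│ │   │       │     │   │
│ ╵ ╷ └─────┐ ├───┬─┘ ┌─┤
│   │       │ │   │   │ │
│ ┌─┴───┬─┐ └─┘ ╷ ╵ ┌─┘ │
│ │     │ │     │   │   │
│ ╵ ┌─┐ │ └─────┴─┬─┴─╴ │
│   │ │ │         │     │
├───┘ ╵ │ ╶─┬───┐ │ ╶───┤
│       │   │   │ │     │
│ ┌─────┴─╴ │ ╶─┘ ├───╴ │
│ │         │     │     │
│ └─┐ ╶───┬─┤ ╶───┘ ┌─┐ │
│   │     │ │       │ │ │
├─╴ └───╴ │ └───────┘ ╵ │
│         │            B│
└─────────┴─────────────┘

Finding the path and converting it to directions:
Path through cells: (0,0) → (0,1) → (0,2) → (0,3) → (0,4) → (1,4) → (2,4) → (2,3) → (3,3) → (3,2) → (2,2) → (1,2) → (1,1) → (1,0) → (2,0) → (2,1) → (3,1) → (3,0) → (4,0) → (5,0) → (6,0) → (7,0) → (7,1) → (6,1) → (6,2) → (6,3) → (7,3) → (8,3) → (8,2) → (8,1) → (8,0) → (9,0) → (10,0) → (10,1) → (11,1) → (11,2) → (11,3) → (11,4) → (10,4) → (10,3) → (10,2) → (9,2) → (9,3) → (9,4) → (9,5) → (8,5) → (8,4) → (7,4) → (7,5) → (7,6) → (7,7) → (7,8) → (8,8) → (9,8) → (9,7) → (9,6) → (10,6) → (10,7) → (10,8) → (10,9) → (9,9) → (9,10) → (9,11) → (10,11) → (11,11)
Directions: right, right, right, right, down, down, left, down, left, up, up, left, left, down, right, down, left, down, down, down, down, right, up, right, right, down, down, left, left, left, down, down, right, down, right, right, right, up, left, left, up, right, right, right, up, left, up, right, right, right, right, down, down, left, left, down, right, right, right, up, right, right, down, down

Solution:

┌───────────────┬───────┐
│A → → → ↓      │       │
├─────┐ ╷ ┌─────┤ ┌───╴ │
│↓ ← ↰│ │↓│     │ │     │
│ ╶─┐ ├─┘ │ ╶─┐ ╵ │ ┌───┤
│↳ ↓│↑│↓ ↲│   │   │ │   │
├─╴ │ ╵ ╷ └─┐ └─┬─┘ └─╴ │
│↓ ↲│↑ ↲│   │   │       │
│ ┌─┴─┬─┴─╴ └─┐ └───┬─╴ │
│↓│   │       │     │   │
│ ╵ ╷ └─────┐ ├───┬─┘ ┌─┤
│↓  │       │ │   │   │ │
│ ┌─┴───┬─┐ └─┘ ╷ ╵ ┌─┘ │
│↓│↱ → ↓│ │     │   │   │
│ ╵ ┌─┐ │ └─────┴─┬─┴─╴ │
│↳ ↑│ │↓│↱ → → → ↓│     │
├───┘ ╵ │ ╶─┬───┐ │ ╶───┤
│↓ ← ← ↲│↑ ↰│   │↓│     │
│ ┌─────┴─╴ │ ╶─┘ ├───╴ │
│↓│  ↱ → → ↑│↓ ← ↲│↱ → ↓│
│ └─┐ ╶───┬─┤ ╶───┘ ┌─┐ │
│↳ ↓│↑ ← ↰│ │↳ → → ↑│ │↓│
├─╴ └───╴ │ └───────┘ ╵ │
│  ↳ → → ↑│            B│
└─────────┴─────────────┘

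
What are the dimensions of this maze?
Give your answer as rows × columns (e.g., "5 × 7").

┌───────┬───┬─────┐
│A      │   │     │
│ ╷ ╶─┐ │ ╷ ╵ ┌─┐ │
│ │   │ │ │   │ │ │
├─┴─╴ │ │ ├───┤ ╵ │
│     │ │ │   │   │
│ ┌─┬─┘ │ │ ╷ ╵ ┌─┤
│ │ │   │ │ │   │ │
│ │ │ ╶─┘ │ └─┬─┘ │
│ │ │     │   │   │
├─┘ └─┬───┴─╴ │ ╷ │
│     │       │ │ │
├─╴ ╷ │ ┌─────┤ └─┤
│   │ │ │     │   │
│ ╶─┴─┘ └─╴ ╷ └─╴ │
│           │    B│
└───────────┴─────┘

Counting the maze dimensions:
Rows (vertical): 8
Columns (horizontal): 9
Dimensions: 8 × 9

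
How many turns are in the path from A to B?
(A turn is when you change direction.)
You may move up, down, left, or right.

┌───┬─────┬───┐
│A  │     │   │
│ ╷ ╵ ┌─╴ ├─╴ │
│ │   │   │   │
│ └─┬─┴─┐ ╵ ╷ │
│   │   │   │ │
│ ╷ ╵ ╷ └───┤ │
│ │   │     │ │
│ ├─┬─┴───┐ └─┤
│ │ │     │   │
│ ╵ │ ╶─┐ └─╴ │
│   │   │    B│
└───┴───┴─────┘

Directions: down, down, right, down, right, up, right, down, right, right, down, right, down
Number of turns: 10

Solution:

┌───┬─────┬───┐
│A  │     │   │
│ ╷ ╵ ┌─╴ ├─╴ │
│↓│   │   │   │
│ └─┬─┴─┐ ╵ ╷ │
│↳ ↓│↱ ↓│   │ │
│ ╷ ╵ ╷ └───┤ │
│ │↳ ↑│↳ → ↓│ │
│ ├─┬─┴───┐ └─┤
│ │ │     │↳ ↓│
│ ╵ │ ╶─┐ └─╴ │
│   │   │    B│
└───┴───┴─────┘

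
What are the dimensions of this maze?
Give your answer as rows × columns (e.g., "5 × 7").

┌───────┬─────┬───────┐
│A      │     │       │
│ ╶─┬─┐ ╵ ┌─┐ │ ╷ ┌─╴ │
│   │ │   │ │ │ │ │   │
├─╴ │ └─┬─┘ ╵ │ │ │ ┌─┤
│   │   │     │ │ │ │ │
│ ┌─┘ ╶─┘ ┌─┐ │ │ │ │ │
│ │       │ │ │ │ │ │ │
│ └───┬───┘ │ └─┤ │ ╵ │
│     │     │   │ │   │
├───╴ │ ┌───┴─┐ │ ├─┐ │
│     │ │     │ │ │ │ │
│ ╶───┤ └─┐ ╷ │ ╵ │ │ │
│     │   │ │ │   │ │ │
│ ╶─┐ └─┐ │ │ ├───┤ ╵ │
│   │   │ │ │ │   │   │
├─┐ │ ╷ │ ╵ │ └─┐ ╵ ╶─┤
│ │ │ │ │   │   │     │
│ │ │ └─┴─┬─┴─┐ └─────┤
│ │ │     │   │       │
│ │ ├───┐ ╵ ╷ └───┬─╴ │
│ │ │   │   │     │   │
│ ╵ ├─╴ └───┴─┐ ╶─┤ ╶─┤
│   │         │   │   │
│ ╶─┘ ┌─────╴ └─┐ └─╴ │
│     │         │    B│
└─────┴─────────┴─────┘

Counting the maze dimensions:
Rows (vertical): 13
Columns (horizontal): 11
Dimensions: 13 × 11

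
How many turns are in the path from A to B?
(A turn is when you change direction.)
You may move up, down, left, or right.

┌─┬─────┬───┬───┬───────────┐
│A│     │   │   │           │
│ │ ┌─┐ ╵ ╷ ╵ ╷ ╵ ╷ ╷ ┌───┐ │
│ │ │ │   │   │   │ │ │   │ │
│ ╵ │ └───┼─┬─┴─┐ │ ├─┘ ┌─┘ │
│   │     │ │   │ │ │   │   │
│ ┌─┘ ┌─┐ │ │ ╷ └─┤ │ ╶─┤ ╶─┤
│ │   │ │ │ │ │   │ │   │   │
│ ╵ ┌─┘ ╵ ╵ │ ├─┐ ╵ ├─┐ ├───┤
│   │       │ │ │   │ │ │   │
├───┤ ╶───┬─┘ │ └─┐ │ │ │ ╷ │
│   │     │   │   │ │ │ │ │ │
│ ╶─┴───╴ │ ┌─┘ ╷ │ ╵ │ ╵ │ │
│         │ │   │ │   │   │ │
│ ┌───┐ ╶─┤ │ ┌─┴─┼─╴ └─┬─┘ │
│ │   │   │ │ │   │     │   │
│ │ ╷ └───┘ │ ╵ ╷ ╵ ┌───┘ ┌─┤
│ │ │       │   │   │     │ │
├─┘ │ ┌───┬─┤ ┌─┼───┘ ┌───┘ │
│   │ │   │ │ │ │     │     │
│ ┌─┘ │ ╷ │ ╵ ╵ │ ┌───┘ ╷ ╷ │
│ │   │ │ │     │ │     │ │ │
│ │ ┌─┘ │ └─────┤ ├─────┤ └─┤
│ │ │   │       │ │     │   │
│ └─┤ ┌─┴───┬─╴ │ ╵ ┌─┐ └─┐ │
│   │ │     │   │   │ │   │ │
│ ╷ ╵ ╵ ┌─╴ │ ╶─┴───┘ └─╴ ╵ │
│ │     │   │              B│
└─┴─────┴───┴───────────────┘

Directions: down, down, right, up, up, right, right, down, right, up, right, down, right, up, right, down, right, up, right, down, down, down, down, left, up, left, up, left, down, down, down, left, down, down, down, left, left, left, up, left, down, down, left, down, down, down, right, down, right, up, up, right, up, up, right, down, down, right, right, right, down, left, down, right, right, right, right, right, right, right
Number of turns: 43

Solution:

┌─┬─────┬───┬───┬───────────┐
│A│↱ → ↓│↱ ↓│↱ ↓│↱ ↓        │
│ │ ┌─┐ ╵ ╷ ╵ ╷ ╵ ╷ ╷ ┌───┐ │
│↓│↑│ │↳ ↑│↳ ↑│↳ ↑│↓│ │   │ │
│ ╵ │ └───┼─┬─┴─┐ │ ├─┘ ┌─┘ │
│↳ ↑│     │ │↓ ↰│ │↓│   │   │
│ ┌─┘ ┌─┐ │ │ ╷ └─┤ │ ╶─┤ ╶─┤
│ │   │ │ │ │↓│↑ ↰│↓│   │   │
│ ╵ ┌─┘ ╵ ╵ │ ├─┐ ╵ ├─┐ ├───┤
│   │       │↓│ │↑ ↲│ │ │   │
├───┤ ╶───┬─┘ │ └─┐ │ │ │ ╷ │
│   │     │↓ ↲│   │ │ │ │ │ │
│ ╶─┴───╴ │ ┌─┘ ╷ │ ╵ │ ╵ │ │
│         │↓│   │ │   │   │ │
│ ┌───┐ ╶─┤ │ ┌─┴─┼─╴ └─┬─┘ │
│ │↓ ↰│   │↓│ │   │     │   │
│ │ ╷ └───┘ │ ╵ ╷ ╵ ┌───┘ ┌─┤
│ │↓│↑ ← ← ↲│   │   │     │ │
├─┘ │ ┌───┬─┤ ┌─┼───┘ ┌───┘ │
│↓ ↲│ │↱ ↓│ │ │ │     │     │
│ ┌─┘ │ ╷ │ ╵ ╵ │ ┌───┘ ╷ ╷ │
│↓│   │↑│↓│     │ │     │ │ │
│ │ ┌─┘ │ └─────┤ ├─────┤ └─┤
│↓│ │↱ ↑│↳ → → ↓│ │     │   │
│ └─┤ ┌─┴───┬─╴ │ ╵ ┌─┐ └─┐ │
│↳ ↓│↑│     │↓ ↲│   │ │   │ │
│ ╷ ╵ ╵ ┌─╴ │ ╶─┴───┘ └─╴ ╵ │
│ │↳ ↑  │   │↳ → → → → → → B│
└─┴─────┴───┴───────────────┘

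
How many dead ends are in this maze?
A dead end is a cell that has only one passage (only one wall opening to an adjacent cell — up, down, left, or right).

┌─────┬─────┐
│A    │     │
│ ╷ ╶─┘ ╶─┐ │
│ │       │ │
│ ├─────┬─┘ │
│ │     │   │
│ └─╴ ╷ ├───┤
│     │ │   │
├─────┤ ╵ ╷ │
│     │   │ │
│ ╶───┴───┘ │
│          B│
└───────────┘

Checking each cell for number of passages:

Dead ends found at positions:
  (0, 2)
  (1, 4)
  (2, 1)
  (2, 4)
  (4, 2)
Total dead ends: 5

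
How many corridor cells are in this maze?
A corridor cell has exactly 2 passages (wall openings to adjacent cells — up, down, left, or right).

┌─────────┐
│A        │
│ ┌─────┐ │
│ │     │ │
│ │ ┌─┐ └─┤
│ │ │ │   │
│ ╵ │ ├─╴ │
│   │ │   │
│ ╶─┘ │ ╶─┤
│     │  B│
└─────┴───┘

Counting cells with exactly 2 passages:
Total corridor cells: 21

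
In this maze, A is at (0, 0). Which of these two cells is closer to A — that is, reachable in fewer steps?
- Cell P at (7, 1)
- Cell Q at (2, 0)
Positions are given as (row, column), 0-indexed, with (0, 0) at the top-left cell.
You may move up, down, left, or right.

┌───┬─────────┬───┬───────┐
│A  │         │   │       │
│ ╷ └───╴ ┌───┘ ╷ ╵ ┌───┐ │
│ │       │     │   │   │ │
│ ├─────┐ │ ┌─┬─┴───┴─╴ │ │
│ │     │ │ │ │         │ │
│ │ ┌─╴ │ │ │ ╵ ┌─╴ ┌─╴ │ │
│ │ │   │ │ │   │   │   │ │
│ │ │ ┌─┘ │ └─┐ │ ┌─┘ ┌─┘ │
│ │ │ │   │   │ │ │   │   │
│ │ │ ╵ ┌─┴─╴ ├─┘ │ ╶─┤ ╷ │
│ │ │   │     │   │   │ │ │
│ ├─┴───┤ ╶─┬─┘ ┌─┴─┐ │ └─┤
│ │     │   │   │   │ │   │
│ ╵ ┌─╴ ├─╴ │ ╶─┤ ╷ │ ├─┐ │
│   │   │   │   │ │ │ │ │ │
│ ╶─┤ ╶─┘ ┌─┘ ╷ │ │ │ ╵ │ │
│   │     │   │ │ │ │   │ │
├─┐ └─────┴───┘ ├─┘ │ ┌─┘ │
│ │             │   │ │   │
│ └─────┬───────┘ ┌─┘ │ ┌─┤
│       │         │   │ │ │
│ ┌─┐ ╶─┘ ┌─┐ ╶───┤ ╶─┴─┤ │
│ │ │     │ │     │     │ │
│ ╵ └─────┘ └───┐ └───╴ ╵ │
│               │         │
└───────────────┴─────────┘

Shortest path A → P at (7, 1): 8 steps
Shortest path A → Q at (2, 0): 2 steps

Q is closer (2 steps vs 8 steps).

Path to P:

┌───┬─────────┬───┬───────┐
│A  │         │   │       │
│ ╷ └───╴ ┌───┘ ╷ ╵ ┌───┐ │
│↓│       │     │   │   │ │
│ ├─────┐ │ ┌─┬─┴───┴─╴ │ │
│↓│     │ │ │ │         │ │
│ │ ┌─╴ │ │ │ ╵ ┌─╴ ┌─╴ │ │
│↓│ │   │ │ │   │   │   │ │
│ │ │ ┌─┘ │ └─┐ │ ┌─┘ ┌─┘ │
│↓│ │ │   │   │ │ │   │   │
│ │ │ ╵ ┌─┴─╴ ├─┘ │ ╶─┤ ╷ │
│↓│ │   │     │   │   │ │ │
│ ├─┴───┤ ╶─┬─┘ ┌─┴─┐ │ └─┤
│↓│     │   │   │   │ │   │
│ ╵ ┌─╴ ├─╴ │ ╶─┤ ╷ │ ├─┐ │
│↳ P│   │   │   │ │ │ │ │ │
│ ╶─┤ ╶─┘ ┌─┘ ╷ │ │ │ ╵ │ │
│   │     │   │ │ │ │   │ │
├─┐ └─────┴───┘ ├─┘ │ ┌─┘ │
│ │             │   │ │   │
│ └─────┬───────┘ ┌─┘ │ ┌─┤
│       │         │   │ │ │
│ ┌─┐ ╶─┘ ┌─┐ ╶───┤ ╶─┴─┤ │
│ │ │     │ │     │     │ │
│ ╵ └─────┘ └───┐ └───╴ ╵ │
│               │         │
└───────────────┴─────────┘

Path to Q:

┌───┬─────────┬───┬───────┐
│A  │         │   │       │
│ ╷ └───╴ ┌───┘ ╷ ╵ ┌───┐ │
│↓│       │     │   │   │ │
│ ├─────┐ │ ┌─┬─┴───┴─╴ │ │
│Q│     │ │ │ │         │ │
│ │ ┌─╴ │ │ │ ╵ ┌─╴ ┌─╴ │ │
│ │ │   │ │ │   │   │   │ │
│ │ │ ┌─┘ │ └─┐ │ ┌─┘ ┌─┘ │
│ │ │ │   │   │ │ │   │   │
│ │ │ ╵ ┌─┴─╴ ├─┘ │ ╶─┤ ╷ │
│ │ │   │     │   │   │ │ │
│ ├─┴───┤ ╶─┬─┘ ┌─┴─┐ │ └─┤
│ │     │   │   │   │ │   │
│ ╵ ┌─╴ ├─╴ │ ╶─┤ ╷ │ ├─┐ │
│   │   │   │   │ │ │ │ │ │
│ ╶─┤ ╶─┘ ┌─┘ ╷ │ │ │ ╵ │ │
│   │     │   │ │ │ │   │ │
├─┐ └─────┴───┘ ├─┘ │ ┌─┘ │
│ │             │   │ │   │
│ └─────┬───────┘ ┌─┘ │ ┌─┤
│       │         │   │ │ │
│ ┌─┐ ╶─┘ ┌─┐ ╶───┤ ╶─┴─┤ │
│ │ │     │ │     │     │ │
│ ╵ └─────┘ └───┐ └───╴ ╵ │
│               │         │
└───────────────┴─────────┘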